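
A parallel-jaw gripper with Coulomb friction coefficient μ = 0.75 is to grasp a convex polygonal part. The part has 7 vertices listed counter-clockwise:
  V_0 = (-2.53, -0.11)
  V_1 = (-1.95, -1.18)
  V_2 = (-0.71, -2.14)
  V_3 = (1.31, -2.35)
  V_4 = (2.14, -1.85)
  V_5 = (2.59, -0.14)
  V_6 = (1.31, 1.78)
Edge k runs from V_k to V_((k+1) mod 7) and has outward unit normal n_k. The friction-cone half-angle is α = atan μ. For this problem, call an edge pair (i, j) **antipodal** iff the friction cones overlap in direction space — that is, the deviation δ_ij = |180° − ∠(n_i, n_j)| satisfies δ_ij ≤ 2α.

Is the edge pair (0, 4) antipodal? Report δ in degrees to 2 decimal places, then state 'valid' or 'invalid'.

δ = 43.20°, valid

α = atan 0.75 = 36.87°;  2α = 73.74°
edge 0: e_0 = (+0.58, -1.07);  n_0 = (-0.8791, -0.4765)
edge 4: e_4 = (+0.45, +1.71);  n_4 = (+0.9671, -0.2545)
∠(n_0, n_4) = 136.80°
δ = |180° − 136.80°| = 43.20°
43.20° ≤ 2α = 73.74°  →  valid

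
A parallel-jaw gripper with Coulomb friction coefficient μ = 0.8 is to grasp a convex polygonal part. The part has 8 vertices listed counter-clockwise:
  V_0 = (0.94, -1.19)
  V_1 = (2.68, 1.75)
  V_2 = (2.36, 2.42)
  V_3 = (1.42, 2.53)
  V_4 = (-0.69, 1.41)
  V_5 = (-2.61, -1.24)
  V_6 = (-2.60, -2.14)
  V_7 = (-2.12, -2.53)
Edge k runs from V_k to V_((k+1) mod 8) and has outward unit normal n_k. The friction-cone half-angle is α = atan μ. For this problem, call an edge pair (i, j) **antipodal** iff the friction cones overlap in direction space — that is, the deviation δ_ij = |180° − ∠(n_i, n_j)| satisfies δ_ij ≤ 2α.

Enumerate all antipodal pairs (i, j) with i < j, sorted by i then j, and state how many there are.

count = 13; pairs: (0,2), (0,3), (0,4), (0,5), (1,4), (1,5), (1,6), (2,6), (2,7), (3,6), (3,7), (4,7), (5,7)

α = atan 0.8 = 38.66°;  2α = 77.32°
n_0 = (+0.8606, -0.5093)
n_1 = (+0.9024, +0.4310)
n_2 = (+0.1162, +0.9932)
n_3 = (-0.4688, +0.8833)
n_4 = (-0.8098, +0.5867)
n_5 = (-0.9999, -0.0111)
n_6 = (-0.6306, -0.7761)
n_7 = (+0.4011, -0.9160)
  (0,1): δ = 123.85°  ·
  (0,2): δ = 66.06°  ✓
  (0,3): δ = 31.42°  ✓
  (0,4): δ = 5.31°  ✓
  (0,5): δ = 31.26°  ✓
  (0,6): δ = 81.52°  ·
  (0,7): δ = 144.27°  ·
  (1,2): δ = 122.20°  ·
  (1,3): δ = 87.57°  ·
  (1,4): δ = 61.45°  ✓
  (1,5): δ = 24.89°  ✓
  (1,6): δ = 25.38°  ✓
  (1,7): δ = 88.12°  ·
  (2,3): δ = 145.37°  ·
  (2,4): δ = 119.25°  ·
  (2,5): δ = 82.69°  ·
  (2,6): δ = 32.42°  ✓
  (2,7): δ = 30.32°  ✓
  (3,4): δ = 153.88°  ·
  (3,5): δ = 117.32°  ·
  (3,6): δ = 67.05°  ✓
  (3,7): δ = 4.31°  ✓
  (4,5): δ = 143.44°  ·
  (4,6): δ = 93.17°  ·
  (4,7): δ = 30.43°  ✓
  (5,6): δ = 129.73°  ·
  (5,7): δ = 66.99°  ✓
  (6,7): δ = 117.26°  ·
antipodal pairs: 13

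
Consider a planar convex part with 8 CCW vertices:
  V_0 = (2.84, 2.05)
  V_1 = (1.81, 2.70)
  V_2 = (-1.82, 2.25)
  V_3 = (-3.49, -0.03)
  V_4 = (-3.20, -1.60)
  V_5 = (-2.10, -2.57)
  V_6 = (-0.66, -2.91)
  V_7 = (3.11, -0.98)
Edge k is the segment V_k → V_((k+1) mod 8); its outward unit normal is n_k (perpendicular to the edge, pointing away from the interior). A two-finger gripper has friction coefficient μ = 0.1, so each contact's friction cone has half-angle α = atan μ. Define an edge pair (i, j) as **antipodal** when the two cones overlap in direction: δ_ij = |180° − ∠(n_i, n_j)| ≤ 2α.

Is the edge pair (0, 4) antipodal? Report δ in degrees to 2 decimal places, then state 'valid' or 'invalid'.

δ = 9.15°, valid

α = atan 0.1 = 5.71°;  2α = 11.42°
edge 0: e_0 = (-1.03, +0.65);  n_0 = (+0.5337, +0.8457)
edge 4: e_4 = (+1.10, -0.97);  n_4 = (-0.6614, -0.7500)
∠(n_0, n_4) = 170.85°
δ = |180° − 170.85°| = 9.15°
9.15° ≤ 2α = 11.42°  →  valid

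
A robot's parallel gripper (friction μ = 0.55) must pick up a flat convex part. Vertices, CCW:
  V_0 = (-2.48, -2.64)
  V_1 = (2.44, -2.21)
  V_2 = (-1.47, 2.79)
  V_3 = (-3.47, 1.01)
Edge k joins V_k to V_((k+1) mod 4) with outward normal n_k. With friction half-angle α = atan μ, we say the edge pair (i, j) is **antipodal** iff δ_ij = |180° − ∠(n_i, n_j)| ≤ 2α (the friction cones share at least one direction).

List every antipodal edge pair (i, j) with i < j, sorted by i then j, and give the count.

count = 3; pairs: (0,1), (0,2), (1,3)

α = atan 0.55 = 28.81°;  2α = 57.62°
n_0 = (+0.0871, -0.9962)
n_1 = (+0.7877, +0.6160)
n_2 = (-0.6648, +0.7470)
n_3 = (-0.9651, -0.2618)
  (0,1): δ = 56.97°  ✓
  (0,2): δ = 36.67°  ✓
  (0,3): δ = 100.18°  ·
  (1,2): δ = 86.36°  ·
  (1,3): δ = 22.85°  ✓
  (2,3): δ = 116.49°  ·
antipodal pairs: 3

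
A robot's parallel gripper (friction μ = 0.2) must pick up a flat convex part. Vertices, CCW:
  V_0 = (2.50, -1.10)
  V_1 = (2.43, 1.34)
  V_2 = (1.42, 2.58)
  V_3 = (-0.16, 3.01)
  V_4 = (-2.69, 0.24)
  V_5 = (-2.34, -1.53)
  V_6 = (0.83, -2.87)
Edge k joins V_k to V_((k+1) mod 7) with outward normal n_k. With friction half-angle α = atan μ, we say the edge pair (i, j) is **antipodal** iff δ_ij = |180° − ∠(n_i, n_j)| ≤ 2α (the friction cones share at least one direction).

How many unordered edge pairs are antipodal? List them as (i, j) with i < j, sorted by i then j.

α = atan 0.2 = 11.31°;  2α = 22.62°
n_0 = (+0.9996, +0.0287)
n_1 = (+0.7753, +0.6315)
n_2 = (+0.2626, +0.9649)
n_3 = (-0.7384, +0.6744)
n_4 = (-0.9810, -0.1940)
n_5 = (-0.3894, -0.9211)
n_6 = (+0.7274, -0.6863)
  (0,1): δ = 142.48°  ·
  (0,2): δ = 106.87°  ·
  (0,3): δ = 44.05°  ·
  (0,4): δ = 9.54°  ✓
  (0,5): δ = 65.44°  ·
  (0,6): δ = 135.02°  ·
  (1,2): δ = 144.39°  ·
  (1,3): δ = 81.57°  ·
  (1,4): δ = 27.98°  ·
  (1,5): δ = 27.92°  ·
  (1,6): δ = 97.50°  ·
  (2,3): δ = 117.18°  ·
  (2,4): δ = 63.59°  ·
  (2,5): δ = 7.69°  ✓
  (2,6): δ = 61.89°  ·
  (3,4): δ = 126.41°  ·
  (3,5): δ = 70.51°  ·
  (3,6): δ = 0.93°  ✓
  (4,5): δ = 124.10°  ·
  (4,6): δ = 54.52°  ·
  (5,6): δ = 110.42°  ·
antipodal pairs: 3

count = 3; pairs: (0,4), (2,5), (3,6)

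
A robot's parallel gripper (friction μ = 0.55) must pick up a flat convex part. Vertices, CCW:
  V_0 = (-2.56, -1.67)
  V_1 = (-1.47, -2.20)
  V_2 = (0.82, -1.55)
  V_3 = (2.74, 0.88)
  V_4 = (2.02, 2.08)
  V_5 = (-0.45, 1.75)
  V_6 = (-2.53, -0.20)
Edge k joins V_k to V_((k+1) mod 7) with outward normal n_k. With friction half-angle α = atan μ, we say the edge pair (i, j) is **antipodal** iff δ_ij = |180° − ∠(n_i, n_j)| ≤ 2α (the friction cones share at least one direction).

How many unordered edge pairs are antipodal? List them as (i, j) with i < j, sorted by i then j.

count = 8; pairs: (0,3), (0,4), (1,4), (1,5), (2,4), (2,5), (2,6), (3,6)

α = atan 0.55 = 28.81°;  2α = 57.62°
n_0 = (-0.4373, -0.8993)
n_1 = (+0.2731, -0.9620)
n_2 = (+0.7846, -0.6200)
n_3 = (+0.8575, +0.5145)
n_4 = (-0.1324, +0.9912)
n_5 = (-0.6839, +0.7295)
n_6 = (-0.9998, +0.0204)
  (0,1): δ = 138.22°  ·
  (0,2): δ = 102.38°  ·
  (0,3): δ = 33.11°  ✓
  (0,4): δ = 33.54°  ✓
  (0,5): δ = 69.08°  ·
  (0,6): δ = 114.76°  ·
  (1,2): δ = 144.16°  ·
  (1,3): δ = 74.88°  ·
  (1,4): δ = 8.24°  ✓
  (1,5): δ = 27.31°  ✓
  (1,6): δ = 72.98°  ·
  (2,3): δ = 110.72°  ·
  (2,4): δ = 44.08°  ✓
  (2,5): δ = 8.53°  ✓
  (2,6): δ = 37.14°  ✓
  (3,4): δ = 113.35°  ·
  (3,5): δ = 77.81°  ·
  (3,6): δ = 32.13°  ✓
  (4,5): δ = 144.46°  ·
  (4,6): δ = 98.78°  ·
  (5,6): δ = 134.32°  ·
antipodal pairs: 8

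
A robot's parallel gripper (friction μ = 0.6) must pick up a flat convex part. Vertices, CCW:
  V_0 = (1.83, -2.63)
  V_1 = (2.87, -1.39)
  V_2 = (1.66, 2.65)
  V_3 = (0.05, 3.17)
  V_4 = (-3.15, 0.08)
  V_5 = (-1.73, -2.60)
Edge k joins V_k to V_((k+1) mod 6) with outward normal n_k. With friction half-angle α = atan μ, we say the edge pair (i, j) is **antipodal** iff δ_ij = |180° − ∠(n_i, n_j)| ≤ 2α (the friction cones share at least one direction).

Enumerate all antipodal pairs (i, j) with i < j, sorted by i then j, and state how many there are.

α = atan 0.6 = 30.96°;  2α = 61.93°
n_0 = (+0.7662, -0.6426)
n_1 = (+0.9580, +0.2869)
n_2 = (+0.3073, +0.9516)
n_3 = (-0.6946, +0.7194)
n_4 = (-0.8836, -0.4682)
n_5 = (-0.0084, -1.0000)
  (0,1): δ = 123.34°  ·
  (0,2): δ = 67.91°  ·
  (0,3): δ = 6.02°  ✓
  (0,4): δ = 67.90°  ·
  (0,5): δ = 129.50°  ·
  (1,2): δ = 124.57°  ·
  (1,3): δ = 62.68°  ·
  (1,4): δ = 11.24°  ✓
  (1,5): δ = 72.84°  ·
  (2,3): δ = 118.10°  ·
  (2,4): δ = 44.18°  ✓
  (2,5): δ = 17.42°  ✓
  (3,4): δ = 106.08°  ·
  (3,5): δ = 44.48°  ✓
  (4,5): δ = 118.40°  ·
antipodal pairs: 5

count = 5; pairs: (0,3), (1,4), (2,4), (2,5), (3,5)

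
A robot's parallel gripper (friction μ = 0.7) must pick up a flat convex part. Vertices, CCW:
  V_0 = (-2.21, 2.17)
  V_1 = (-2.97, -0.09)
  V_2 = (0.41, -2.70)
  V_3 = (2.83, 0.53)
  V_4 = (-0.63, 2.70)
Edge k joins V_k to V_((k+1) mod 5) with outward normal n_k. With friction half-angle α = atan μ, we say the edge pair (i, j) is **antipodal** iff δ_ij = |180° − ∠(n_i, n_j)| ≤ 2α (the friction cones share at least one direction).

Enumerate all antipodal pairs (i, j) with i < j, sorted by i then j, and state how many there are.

count = 4; pairs: (0,2), (1,3), (1,4), (2,4)

α = atan 0.7 = 34.99°;  2α = 69.98°
n_0 = (-0.9478, +0.3187)
n_1 = (-0.6112, -0.7915)
n_2 = (+0.8003, -0.5996)
n_3 = (+0.5313, +0.8472)
n_4 = (-0.3180, +0.9481)
  (0,1): δ = 109.09°  ·
  (0,2): δ = 18.25°  ✓
  (0,3): δ = 76.49°  ·
  (0,4): δ = 127.13°  ·
  (1,2): δ = 89.17°  ·
  (1,3): δ = 5.58°  ✓
  (1,4): δ = 56.22°  ✓
  (2,3): δ = 85.25°  ·
  (2,4): δ = 34.61°  ✓
  (3,4): δ = 129.36°  ·
antipodal pairs: 4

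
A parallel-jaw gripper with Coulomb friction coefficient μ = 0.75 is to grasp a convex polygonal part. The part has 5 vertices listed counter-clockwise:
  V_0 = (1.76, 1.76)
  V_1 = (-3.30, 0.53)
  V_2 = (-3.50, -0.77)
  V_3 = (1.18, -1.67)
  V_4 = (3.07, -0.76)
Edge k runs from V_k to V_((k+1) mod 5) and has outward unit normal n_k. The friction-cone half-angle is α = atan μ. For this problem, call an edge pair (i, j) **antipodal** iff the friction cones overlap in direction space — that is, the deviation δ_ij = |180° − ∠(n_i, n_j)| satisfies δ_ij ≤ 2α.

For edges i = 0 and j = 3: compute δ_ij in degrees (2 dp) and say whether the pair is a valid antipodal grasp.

α = atan 0.75 = 36.87°;  2α = 73.74°
edge 0: e_0 = (-5.06, -1.23);  n_0 = (-0.2362, +0.9717)
edge 3: e_3 = (+1.89, +0.91);  n_3 = (+0.4338, -0.9010)
∠(n_0, n_3) = 167.95°
δ = |180° − 167.95°| = 12.05°
12.05° ≤ 2α = 73.74°  →  valid

δ = 12.05°, valid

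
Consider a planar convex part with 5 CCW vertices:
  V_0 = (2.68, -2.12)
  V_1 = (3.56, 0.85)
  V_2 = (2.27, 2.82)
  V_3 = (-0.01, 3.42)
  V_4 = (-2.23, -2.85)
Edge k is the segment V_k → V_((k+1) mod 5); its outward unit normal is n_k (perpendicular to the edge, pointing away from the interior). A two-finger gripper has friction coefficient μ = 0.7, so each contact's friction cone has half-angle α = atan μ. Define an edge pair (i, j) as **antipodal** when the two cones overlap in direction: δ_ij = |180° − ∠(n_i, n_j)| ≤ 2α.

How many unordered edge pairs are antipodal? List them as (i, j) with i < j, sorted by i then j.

count = 5; pairs: (0,3), (1,3), (1,4), (2,4), (3,4)

α = atan 0.7 = 34.99°;  2α = 69.98°
n_0 = (+0.9588, -0.2841)
n_1 = (+0.8366, +0.5478)
n_2 = (+0.2545, +0.9671)
n_3 = (-0.9427, +0.3338)
n_4 = (+0.1471, -0.9891)
  (0,1): δ = 130.28°  ·
  (0,2): δ = 88.24°  ·
  (0,3): δ = 2.99°  ✓
  (0,4): δ = 114.96°  ·
  (1,2): δ = 137.96°  ·
  (1,3): δ = 52.72°  ✓
  (1,4): δ = 65.24°  ✓
  (2,3): δ = 94.75°  ·
  (2,4): δ = 23.20°  ✓
  (3,4): δ = 62.05°  ✓
antipodal pairs: 5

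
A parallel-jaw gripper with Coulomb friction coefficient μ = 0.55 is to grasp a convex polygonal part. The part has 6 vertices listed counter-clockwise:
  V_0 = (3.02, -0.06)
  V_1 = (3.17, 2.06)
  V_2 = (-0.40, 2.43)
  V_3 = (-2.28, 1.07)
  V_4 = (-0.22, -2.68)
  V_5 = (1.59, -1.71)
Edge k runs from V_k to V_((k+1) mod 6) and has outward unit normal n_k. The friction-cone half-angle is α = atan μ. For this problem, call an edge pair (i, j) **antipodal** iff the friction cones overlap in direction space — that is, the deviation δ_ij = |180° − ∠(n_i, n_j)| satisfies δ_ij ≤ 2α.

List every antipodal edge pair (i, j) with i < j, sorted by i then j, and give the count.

α = atan 0.55 = 28.81°;  2α = 57.62°
n_0 = (+0.9975, -0.0706)
n_1 = (+0.1031, +0.9947)
n_2 = (-0.5861, +0.8102)
n_3 = (-0.8765, -0.4815)
n_4 = (+0.4724, -0.8814)
n_5 = (+0.7557, -0.6549)
  (0,1): δ = 91.87°  ·
  (0,2): δ = 50.07°  ✓
  (0,3): δ = 32.83°  ✓
  (0,4): δ = 122.23°  ·
  (0,5): δ = 143.13°  ·
  (1,2): δ = 138.20°  ·
  (1,3): δ = 55.30°  ✓
  (1,4): δ = 34.10°  ✓
  (1,5): δ = 55.00°  ✓
  (2,3): δ = 97.10°  ·
  (2,4): δ = 7.69°  ✓
  (2,5): δ = 13.20°  ✓
  (3,4): δ = 90.59°  ·
  (3,5): δ = 69.70°  ·
  (4,5): δ = 159.10°  ·
antipodal pairs: 7

count = 7; pairs: (0,2), (0,3), (1,3), (1,4), (1,5), (2,4), (2,5)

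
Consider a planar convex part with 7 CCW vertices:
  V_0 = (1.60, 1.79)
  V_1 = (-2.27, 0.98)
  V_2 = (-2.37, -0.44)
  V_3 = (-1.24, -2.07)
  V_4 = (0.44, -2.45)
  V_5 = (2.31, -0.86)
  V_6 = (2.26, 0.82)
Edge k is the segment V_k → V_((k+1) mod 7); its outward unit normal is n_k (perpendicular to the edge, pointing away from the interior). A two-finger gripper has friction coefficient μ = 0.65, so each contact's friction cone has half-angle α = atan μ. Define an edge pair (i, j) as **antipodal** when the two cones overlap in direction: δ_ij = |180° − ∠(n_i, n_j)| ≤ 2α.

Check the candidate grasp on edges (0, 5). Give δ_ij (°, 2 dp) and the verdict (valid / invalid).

δ = 79.88°, invalid

α = atan 0.65 = 33.02°;  2α = 66.05°
edge 0: e_0 = (-3.87, -0.81);  n_0 = (-0.2049, +0.9788)
edge 5: e_5 = (-0.05, +1.68);  n_5 = (+0.9996, +0.0297)
∠(n_0, n_5) = 100.12°
δ = |180° − 100.12°| = 79.88°
79.88° > 2α = 66.05°  →  invalid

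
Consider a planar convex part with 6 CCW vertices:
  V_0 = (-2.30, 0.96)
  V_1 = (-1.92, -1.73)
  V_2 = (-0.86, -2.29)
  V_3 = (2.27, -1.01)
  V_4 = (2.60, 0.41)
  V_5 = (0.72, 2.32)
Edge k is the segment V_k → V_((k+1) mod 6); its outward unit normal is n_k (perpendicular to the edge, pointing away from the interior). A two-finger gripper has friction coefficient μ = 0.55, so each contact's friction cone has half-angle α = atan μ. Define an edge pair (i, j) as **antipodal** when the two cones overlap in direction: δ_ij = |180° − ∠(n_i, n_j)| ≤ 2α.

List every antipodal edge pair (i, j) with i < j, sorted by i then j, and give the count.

α = atan 0.55 = 28.81°;  2α = 57.62°
n_0 = (-0.9902, -0.1399)
n_1 = (-0.4671, -0.8842)
n_2 = (+0.3785, -0.9256)
n_3 = (+0.9740, -0.2264)
n_4 = (+0.7127, +0.7015)
n_5 = (-0.4106, +0.9118)
  (0,1): δ = 125.89°  ·
  (0,2): δ = 75.80°  ·
  (0,3): δ = 21.12°  ✓
  (0,4): δ = 36.51°  ✓
  (0,5): δ = 106.20°  ·
  (1,2): δ = 129.91°  ·
  (1,3): δ = 75.24°  ·
  (1,4): δ = 17.61°  ✓
  (1,5): δ = 52.09°  ✓
  (2,3): δ = 125.32°  ·
  (2,4): δ = 67.70°  ·
  (2,5): δ = 2.00°  ✓
  (3,4): δ = 122.37°  ·
  (3,5): δ = 52.67°  ✓
  (4,5): δ = 110.30°  ·
antipodal pairs: 6

count = 6; pairs: (0,3), (0,4), (1,4), (1,5), (2,5), (3,5)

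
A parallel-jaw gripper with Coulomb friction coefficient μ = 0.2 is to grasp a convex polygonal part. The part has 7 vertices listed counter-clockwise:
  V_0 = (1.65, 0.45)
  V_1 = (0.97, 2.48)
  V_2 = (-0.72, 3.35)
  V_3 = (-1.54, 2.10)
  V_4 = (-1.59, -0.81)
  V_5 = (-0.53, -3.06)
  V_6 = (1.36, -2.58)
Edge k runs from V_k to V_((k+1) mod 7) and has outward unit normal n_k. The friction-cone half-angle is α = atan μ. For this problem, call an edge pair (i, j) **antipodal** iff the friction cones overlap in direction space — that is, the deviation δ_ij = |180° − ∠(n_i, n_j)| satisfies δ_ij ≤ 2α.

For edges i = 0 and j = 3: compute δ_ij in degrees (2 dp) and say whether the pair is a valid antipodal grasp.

δ = 19.50°, valid

α = atan 0.2 = 11.31°;  2α = 22.62°
edge 0: e_0 = (-0.68, +2.03);  n_0 = (+0.9482, +0.3176)
edge 3: e_3 = (-0.05, -2.91);  n_3 = (-0.9999, +0.0172)
∠(n_0, n_3) = 160.50°
δ = |180° − 160.50°| = 19.50°
19.50° ≤ 2α = 22.62°  →  valid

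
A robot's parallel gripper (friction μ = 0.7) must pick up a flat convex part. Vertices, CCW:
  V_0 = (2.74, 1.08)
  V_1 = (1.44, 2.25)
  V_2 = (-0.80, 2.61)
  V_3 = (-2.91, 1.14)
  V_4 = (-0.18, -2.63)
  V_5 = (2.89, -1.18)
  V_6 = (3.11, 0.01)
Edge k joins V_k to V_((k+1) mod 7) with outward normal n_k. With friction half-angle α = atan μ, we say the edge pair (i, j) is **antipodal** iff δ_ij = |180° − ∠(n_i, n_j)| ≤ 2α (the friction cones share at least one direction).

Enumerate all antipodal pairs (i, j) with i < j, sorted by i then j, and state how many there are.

count = 8; pairs: (0,3), (0,4), (1,3), (1,4), (2,4), (2,5), (3,5), (3,6)

α = atan 0.7 = 34.99°;  2α = 69.98°
n_0 = (+0.6690, +0.7433)
n_1 = (+0.1587, +0.9873)
n_2 = (-0.5716, +0.8205)
n_3 = (-0.8099, -0.5865)
n_4 = (+0.4271, -0.9042)
n_5 = (+0.9833, -0.1818)
n_6 = (+0.9451, +0.3268)
  (0,1): δ = 147.14°  ·
  (0,2): δ = 103.15°  ·
  (0,3): δ = 12.10°  ✓
  (0,4): δ = 67.27°  ✓
  (0,5): δ = 121.51°  ·
  (0,6): δ = 151.06°  ·
  (1,2): δ = 136.01°  ·
  (1,3): δ = 44.96°  ✓
  (1,4): δ = 34.41°  ✓
  (1,5): δ = 88.66°  ·
  (1,6): δ = 118.21°  ·
  (2,3): δ = 88.95°  ·
  (2,4): δ = 9.58°  ✓
  (2,5): δ = 44.66°  ✓
  (2,6): δ = 74.21°  ·
  (3,4): δ = 100.63°  ·
  (3,5): δ = 46.38°  ✓
  (3,6): δ = 16.83°  ✓
  (4,5): δ = 125.76°  ·
  (4,6): δ = 96.21°  ·
  (5,6): δ = 150.45°  ·
antipodal pairs: 8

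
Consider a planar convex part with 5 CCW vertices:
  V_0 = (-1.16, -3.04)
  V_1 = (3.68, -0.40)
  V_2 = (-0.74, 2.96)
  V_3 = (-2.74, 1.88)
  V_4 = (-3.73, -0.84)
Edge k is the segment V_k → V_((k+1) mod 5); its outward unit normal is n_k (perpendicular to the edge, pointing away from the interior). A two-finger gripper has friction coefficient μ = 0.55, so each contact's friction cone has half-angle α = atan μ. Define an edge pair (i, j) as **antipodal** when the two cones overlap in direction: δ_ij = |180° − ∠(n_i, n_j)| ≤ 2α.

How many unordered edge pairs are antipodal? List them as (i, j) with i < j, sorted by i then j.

α = atan 0.55 = 28.81°;  2α = 57.62°
n_0 = (+0.4789, -0.8779)
n_1 = (+0.6052, +0.7961)
n_2 = (-0.4751, +0.8799)
n_3 = (-0.9397, +0.3420)
n_4 = (-0.6503, -0.7597)
  (0,1): δ = 65.85°  ·
  (0,2): δ = 0.24°  ✓
  (0,3): δ = 41.39°  ✓
  (0,4): δ = 110.82°  ·
  (1,2): δ = 114.39°  ·
  (1,3): δ = 72.76°  ·
  (1,4): δ = 3.32°  ✓
  (2,3): δ = 138.37°  ·
  (2,4): δ = 68.93°  ·
  (3,4): δ = 110.56°  ·
antipodal pairs: 3

count = 3; pairs: (0,2), (0,3), (1,4)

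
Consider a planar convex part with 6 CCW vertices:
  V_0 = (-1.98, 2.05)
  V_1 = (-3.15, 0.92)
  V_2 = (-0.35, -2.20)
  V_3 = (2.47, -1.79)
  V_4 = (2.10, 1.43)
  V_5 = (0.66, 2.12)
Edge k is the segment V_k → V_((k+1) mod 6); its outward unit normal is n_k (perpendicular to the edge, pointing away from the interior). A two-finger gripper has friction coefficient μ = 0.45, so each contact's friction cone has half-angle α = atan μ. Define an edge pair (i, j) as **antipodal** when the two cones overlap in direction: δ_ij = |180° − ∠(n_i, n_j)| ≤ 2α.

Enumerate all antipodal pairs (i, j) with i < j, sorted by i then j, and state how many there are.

α = atan 0.45 = 24.23°;  2α = 48.46°
n_0 = (-0.6947, +0.7193)
n_1 = (-0.7442, -0.6679)
n_2 = (+0.1439, -0.9896)
n_3 = (+0.9935, +0.1142)
n_4 = (+0.4321, +0.9018)
n_5 = (-0.0265, +0.9996)
  (0,1): δ = 92.10°  ·
  (0,2): δ = 35.73°  ✓
  (0,3): δ = 52.55°  ·
  (0,4): δ = 110.39°  ·
  (0,5): δ = 137.52°  ·
  (1,2): δ = 123.63°  ·
  (1,3): δ = 35.35°  ✓
  (1,4): δ = 22.49°  ✓
  (1,5): δ = 49.61°  ·
  (2,3): δ = 91.72°  ·
  (2,4): δ = 33.87°  ✓
  (2,5): δ = 6.75°  ✓
  (3,4): δ = 122.16°  ·
  (3,5): δ = 95.04°  ·
  (4,5): δ = 152.88°  ·
antipodal pairs: 5

count = 5; pairs: (0,2), (1,3), (1,4), (2,4), (2,5)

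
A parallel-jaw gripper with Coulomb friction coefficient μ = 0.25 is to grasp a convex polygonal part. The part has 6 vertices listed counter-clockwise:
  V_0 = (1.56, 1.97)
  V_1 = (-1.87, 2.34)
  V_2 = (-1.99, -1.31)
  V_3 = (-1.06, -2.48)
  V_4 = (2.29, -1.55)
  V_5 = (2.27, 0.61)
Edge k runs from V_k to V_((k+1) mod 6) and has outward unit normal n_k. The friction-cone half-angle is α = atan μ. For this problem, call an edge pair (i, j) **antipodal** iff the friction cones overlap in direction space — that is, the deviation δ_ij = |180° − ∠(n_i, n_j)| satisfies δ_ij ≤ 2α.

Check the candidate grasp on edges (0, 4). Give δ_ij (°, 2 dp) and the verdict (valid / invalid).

α = atan 0.25 = 14.04°;  2α = 28.07°
edge 0: e_0 = (-3.43, +0.37);  n_0 = (+0.1072, +0.9942)
edge 4: e_4 = (-0.02, +2.16);  n_4 = (+1.0000, +0.0093)
∠(n_0, n_4) = 83.31°
δ = |180° − 83.31°| = 96.69°
96.69° > 2α = 28.07°  →  invalid

δ = 96.69°, invalid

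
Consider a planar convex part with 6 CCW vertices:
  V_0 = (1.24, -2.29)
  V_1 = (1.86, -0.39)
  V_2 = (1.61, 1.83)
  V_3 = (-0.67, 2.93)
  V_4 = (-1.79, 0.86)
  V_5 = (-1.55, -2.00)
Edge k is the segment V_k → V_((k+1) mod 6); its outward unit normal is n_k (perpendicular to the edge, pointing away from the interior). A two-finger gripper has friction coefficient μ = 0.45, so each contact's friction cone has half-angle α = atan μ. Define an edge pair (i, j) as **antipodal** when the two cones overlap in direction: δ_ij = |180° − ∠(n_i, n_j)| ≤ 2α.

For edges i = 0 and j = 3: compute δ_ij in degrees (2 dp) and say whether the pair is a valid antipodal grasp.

α = atan 0.45 = 24.23°;  2α = 48.46°
edge 0: e_0 = (+0.62, +1.90);  n_0 = (+0.9507, -0.3102)
edge 3: e_3 = (-1.12, -2.07);  n_3 = (-0.8795, +0.4759)
∠(n_0, n_3) = 169.66°
δ = |180° − 169.66°| = 10.34°
10.34° ≤ 2α = 48.46°  →  valid

δ = 10.34°, valid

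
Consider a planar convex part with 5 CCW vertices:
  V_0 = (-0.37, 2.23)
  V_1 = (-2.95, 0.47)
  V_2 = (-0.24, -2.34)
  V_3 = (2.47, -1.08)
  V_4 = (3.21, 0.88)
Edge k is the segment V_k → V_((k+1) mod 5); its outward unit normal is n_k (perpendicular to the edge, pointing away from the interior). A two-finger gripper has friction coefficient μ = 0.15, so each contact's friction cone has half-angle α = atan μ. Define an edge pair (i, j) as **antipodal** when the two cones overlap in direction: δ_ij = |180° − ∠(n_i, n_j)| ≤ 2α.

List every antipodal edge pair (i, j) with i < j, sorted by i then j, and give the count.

α = atan 0.15 = 8.53°;  2α = 17.06°
n_0 = (-0.5635, +0.8261)
n_1 = (-0.7198, -0.6942)
n_2 = (+0.4216, -0.9068)
n_3 = (+0.9355, -0.3532)
n_4 = (+0.3528, +0.9357)
  (0,1): δ = 80.34°  ·
  (0,2): δ = 9.36°  ✓
  (0,3): δ = 35.02°  ·
  (0,4): δ = 125.04°  ·
  (1,2): δ = 109.03°  ·
  (1,3): δ = 64.65°  ·
  (1,4): δ = 25.38°  ·
  (2,3): δ = 135.62°  ·
  (2,4): δ = 45.60°  ·
  (3,4): δ = 89.98°  ·
antipodal pairs: 1

count = 1; pairs: (0,2)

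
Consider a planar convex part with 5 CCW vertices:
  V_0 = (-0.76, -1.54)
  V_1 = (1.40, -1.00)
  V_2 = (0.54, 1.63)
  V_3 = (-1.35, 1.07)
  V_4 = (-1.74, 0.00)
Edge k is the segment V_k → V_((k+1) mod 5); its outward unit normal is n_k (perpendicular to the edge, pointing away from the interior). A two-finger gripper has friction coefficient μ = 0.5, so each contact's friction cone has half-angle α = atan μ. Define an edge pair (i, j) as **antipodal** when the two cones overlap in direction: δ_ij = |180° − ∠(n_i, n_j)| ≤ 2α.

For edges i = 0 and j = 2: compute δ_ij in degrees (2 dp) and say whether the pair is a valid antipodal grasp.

α = atan 0.5 = 26.57°;  2α = 53.13°
edge 0: e_0 = (+2.16, +0.54);  n_0 = (+0.2425, -0.9701)
edge 2: e_2 = (-1.89, -0.56);  n_2 = (-0.2841, +0.9588)
∠(n_0, n_2) = 177.53°
δ = |180° − 177.53°| = 2.47°
2.47° ≤ 2α = 53.13°  →  valid

δ = 2.47°, valid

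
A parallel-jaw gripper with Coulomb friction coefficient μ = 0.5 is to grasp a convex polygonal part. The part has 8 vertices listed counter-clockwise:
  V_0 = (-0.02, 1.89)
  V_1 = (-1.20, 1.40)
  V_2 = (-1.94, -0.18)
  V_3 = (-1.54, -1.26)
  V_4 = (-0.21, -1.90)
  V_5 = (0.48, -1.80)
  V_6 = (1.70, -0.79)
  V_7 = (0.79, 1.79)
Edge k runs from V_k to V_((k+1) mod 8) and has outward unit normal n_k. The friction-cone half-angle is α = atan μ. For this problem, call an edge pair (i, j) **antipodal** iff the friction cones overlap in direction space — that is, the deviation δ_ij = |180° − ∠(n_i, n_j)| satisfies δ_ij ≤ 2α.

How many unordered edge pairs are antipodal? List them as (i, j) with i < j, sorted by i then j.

count = 10; pairs: (0,3), (0,4), (0,5), (1,5), (1,6), (2,6), (3,6), (3,7), (4,7), (5,7)

α = atan 0.5 = 26.57°;  2α = 53.13°
n_0 = (-0.3835, +0.9235)
n_1 = (-0.9056, +0.4241)
n_2 = (-0.9377, -0.3473)
n_3 = (-0.4336, -0.9011)
n_4 = (+0.1434, -0.9897)
n_5 = (+0.6377, -0.7703)
n_6 = (+0.9431, +0.3326)
n_7 = (+0.1225, +0.9925)
  (0,1): δ = 137.65°  ·
  (0,2): δ = 92.23°  ·
  (0,3): δ = 48.25°  ✓
  (0,4): δ = 14.30°  ✓
  (0,5): δ = 17.07°  ✓
  (0,6): δ = 86.88°  ·
  (0,7): δ = 150.41°  ·
  (1,2): δ = 134.58°  ·
  (1,3): δ = 90.60°  ·
  (1,4): δ = 56.66°  ·
  (1,5): δ = 25.28°  ✓
  (1,6): δ = 44.52°  ✓
  (1,7): δ = 108.06°  ·
  (2,3): δ = 136.02°  ·
  (2,4): δ = 102.08°  ·
  (2,5): δ = 70.70°  ·
  (2,6): δ = 0.89°  ✓
  (2,7): δ = 62.64°  ·
  (3,4): δ = 146.06°  ·
  (3,5): δ = 114.68°  ·
  (3,6): δ = 44.87°  ✓
  (3,7): δ = 18.66°  ✓
  (4,5): δ = 148.63°  ·
  (4,6): δ = 78.82°  ·
  (4,7): δ = 15.28°  ✓
  (5,6): δ = 110.19°  ·
  (5,7): δ = 46.66°  ✓
  (6,7): δ = 116.47°  ·
antipodal pairs: 10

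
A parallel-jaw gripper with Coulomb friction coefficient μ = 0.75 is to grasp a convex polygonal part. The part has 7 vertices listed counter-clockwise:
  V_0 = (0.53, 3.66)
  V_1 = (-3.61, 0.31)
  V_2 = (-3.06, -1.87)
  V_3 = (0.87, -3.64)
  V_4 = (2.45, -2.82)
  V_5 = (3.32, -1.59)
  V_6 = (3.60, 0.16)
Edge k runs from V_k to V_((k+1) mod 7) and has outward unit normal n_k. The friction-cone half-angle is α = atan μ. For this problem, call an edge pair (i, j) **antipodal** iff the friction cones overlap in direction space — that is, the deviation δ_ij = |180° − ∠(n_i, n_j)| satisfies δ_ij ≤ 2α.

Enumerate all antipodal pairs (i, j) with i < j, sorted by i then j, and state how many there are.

α = atan 0.75 = 36.87°;  2α = 73.74°
n_0 = (-0.6290, +0.7774)
n_1 = (-0.9696, -0.2446)
n_2 = (-0.4107, -0.9118)
n_3 = (+0.4606, -0.8876)
n_4 = (+0.8164, -0.5775)
n_5 = (+0.9874, -0.1580)
n_6 = (+0.7518, +0.6594)
  (0,1): δ = 114.82°  ·
  (0,2): δ = 63.22°  ✓
  (0,3): δ = 11.55°  ✓
  (0,4): δ = 15.75°  ✓
  (0,5): δ = 41.93°  ✓
  (0,6): δ = 92.28°  ·
  (1,2): δ = 128.41°  ·
  (1,3): δ = 76.73°  ·
  (1,4): δ = 49.43°  ✓
  (1,5): δ = 23.25°  ✓
  (1,6): δ = 27.10°  ✓
  (2,3): δ = 128.33°  ·
  (2,4): δ = 101.03°  ·
  (2,5): δ = 74.84°  ·
  (2,6): δ = 24.50°  ✓
  (3,4): δ = 152.70°  ·
  (3,5): δ = 126.52°  ·
  (3,6): δ = 76.17°  ·
  (4,5): δ = 153.82°  ·
  (4,6): δ = 103.47°  ·
  (5,6): δ = 129.65°  ·
antipodal pairs: 8

count = 8; pairs: (0,2), (0,3), (0,4), (0,5), (1,4), (1,5), (1,6), (2,6)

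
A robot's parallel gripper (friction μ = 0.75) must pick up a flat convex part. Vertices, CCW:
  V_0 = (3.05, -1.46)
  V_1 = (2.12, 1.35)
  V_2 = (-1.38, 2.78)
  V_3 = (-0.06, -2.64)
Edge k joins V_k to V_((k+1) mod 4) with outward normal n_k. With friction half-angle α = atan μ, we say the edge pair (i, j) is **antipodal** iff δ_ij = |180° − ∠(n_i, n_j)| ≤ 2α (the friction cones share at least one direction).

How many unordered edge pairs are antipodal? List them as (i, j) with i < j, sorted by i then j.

count = 3; pairs: (0,2), (1,2), (1,3)

α = atan 0.75 = 36.87°;  2α = 73.74°
n_0 = (+0.9494, +0.3142)
n_1 = (+0.3782, +0.9257)
n_2 = (-0.9716, -0.2366)
n_3 = (+0.3547, -0.9350)
  (0,1): δ = 130.54°  ·
  (0,2): δ = 4.63°  ✓
  (0,3): δ = 92.47°  ·
  (1,2): δ = 54.09°  ✓
  (1,3): δ = 43.00°  ✓
  (2,3): δ = 82.91°  ·
antipodal pairs: 3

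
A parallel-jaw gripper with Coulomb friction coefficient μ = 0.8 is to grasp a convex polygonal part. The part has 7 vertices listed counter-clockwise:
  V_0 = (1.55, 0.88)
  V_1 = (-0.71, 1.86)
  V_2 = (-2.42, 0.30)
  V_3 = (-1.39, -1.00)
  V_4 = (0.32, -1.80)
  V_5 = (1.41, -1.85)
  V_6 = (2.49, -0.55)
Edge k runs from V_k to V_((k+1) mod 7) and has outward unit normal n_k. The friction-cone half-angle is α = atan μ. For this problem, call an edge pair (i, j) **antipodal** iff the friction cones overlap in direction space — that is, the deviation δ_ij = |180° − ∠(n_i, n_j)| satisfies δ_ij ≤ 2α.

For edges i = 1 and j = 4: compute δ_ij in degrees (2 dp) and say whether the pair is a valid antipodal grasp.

α = atan 0.8 = 38.66°;  2α = 77.32°
edge 1: e_1 = (-1.71, -1.56);  n_1 = (-0.6740, +0.7388)
edge 4: e_4 = (+1.09, -0.05);  n_4 = (-0.0458, -0.9989)
∠(n_1, n_4) = 135.00°
δ = |180° − 135.00°| = 45.00°
45.00° ≤ 2α = 77.32°  →  valid

δ = 45.00°, valid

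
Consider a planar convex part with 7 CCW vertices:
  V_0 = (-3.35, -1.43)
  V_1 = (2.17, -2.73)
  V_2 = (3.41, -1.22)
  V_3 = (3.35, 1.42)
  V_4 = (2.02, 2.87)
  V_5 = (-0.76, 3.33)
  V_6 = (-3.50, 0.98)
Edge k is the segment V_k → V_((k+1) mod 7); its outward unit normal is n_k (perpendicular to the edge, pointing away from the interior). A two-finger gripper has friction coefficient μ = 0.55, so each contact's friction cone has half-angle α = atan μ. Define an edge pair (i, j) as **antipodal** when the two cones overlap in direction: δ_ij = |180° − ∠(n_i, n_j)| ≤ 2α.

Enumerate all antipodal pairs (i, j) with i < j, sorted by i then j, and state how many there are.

α = atan 0.55 = 28.81°;  2α = 57.62°
n_0 = (-0.2292, -0.9734)
n_1 = (+0.7728, -0.6346)
n_2 = (+0.9997, +0.0227)
n_3 = (+0.7369, +0.6760)
n_4 = (+0.1632, +0.9866)
n_5 = (-0.6510, +0.7591)
n_6 = (-0.9981, -0.0621)
  (0,1): δ = 116.14°  ·
  (0,2): δ = 75.45°  ·
  (0,3): δ = 34.22°  ✓
  (0,4): δ = 3.86°  ✓
  (0,5): δ = 53.87°  ✓
  (0,6): δ = 106.81°  ·
  (1,2): δ = 139.31°  ·
  (1,3): δ = 98.08°  ·
  (1,4): δ = 60.00°  ·
  (1,5): δ = 9.99°  ✓
  (1,6): δ = 42.95°  ✓
  (2,3): δ = 138.77°  ·
  (2,4): δ = 100.70°  ·
  (2,5): δ = 50.68°  ✓
  (2,6): δ = 2.26°  ✓
  (3,4): δ = 141.92°  ·
  (3,5): δ = 91.91°  ·
  (3,6): δ = 38.97°  ✓
  (4,5): δ = 129.99°  ·
  (4,6): δ = 77.04°  ·
  (5,6): δ = 127.06°  ·
antipodal pairs: 8

count = 8; pairs: (0,3), (0,4), (0,5), (1,5), (1,6), (2,5), (2,6), (3,6)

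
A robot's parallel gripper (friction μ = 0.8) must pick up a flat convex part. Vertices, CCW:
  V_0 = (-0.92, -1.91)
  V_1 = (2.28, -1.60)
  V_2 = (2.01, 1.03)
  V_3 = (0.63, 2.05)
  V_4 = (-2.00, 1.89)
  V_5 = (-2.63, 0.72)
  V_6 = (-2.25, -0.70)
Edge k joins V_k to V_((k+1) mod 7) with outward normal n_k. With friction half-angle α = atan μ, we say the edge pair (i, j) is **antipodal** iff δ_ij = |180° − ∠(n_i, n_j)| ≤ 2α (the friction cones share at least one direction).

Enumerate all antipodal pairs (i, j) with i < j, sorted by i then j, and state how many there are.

α = atan 0.8 = 38.66°;  2α = 77.32°
n_0 = (+0.0964, -0.9953)
n_1 = (+0.9948, +0.1021)
n_2 = (+0.5944, +0.8042)
n_3 = (-0.0607, +0.9982)
n_4 = (-0.8805, +0.4741)
n_5 = (-0.9660, -0.2585)
n_6 = (-0.6729, -0.7397)
  (0,1): δ = 89.67°  ·
  (0,2): δ = 42.00°  ✓
  (0,3): δ = 2.05°  ✓
  (0,4): δ = 56.17°  ✓
  (0,5): δ = 99.45°  ·
  (0,6): δ = 132.17°  ·
  (1,2): δ = 132.33°  ·
  (1,3): δ = 92.38°  ·
  (1,4): δ = 34.16°  ✓
  (1,5): δ = 9.12°  ✓
  (1,6): δ = 41.84°  ✓
  (2,3): δ = 140.05°  ·
  (2,4): δ = 81.83°  ·
  (2,5): δ = 38.55°  ✓
  (2,6): δ = 5.83°  ✓
  (3,4): δ = 121.78°  ·
  (3,5): δ = 78.50°  ·
  (3,6): δ = 45.78°  ✓
  (4,5): δ = 136.72°  ·
  (4,6): δ = 103.99°  ·
  (5,6): δ = 147.28°  ·
antipodal pairs: 9

count = 9; pairs: (0,2), (0,3), (0,4), (1,4), (1,5), (1,6), (2,5), (2,6), (3,6)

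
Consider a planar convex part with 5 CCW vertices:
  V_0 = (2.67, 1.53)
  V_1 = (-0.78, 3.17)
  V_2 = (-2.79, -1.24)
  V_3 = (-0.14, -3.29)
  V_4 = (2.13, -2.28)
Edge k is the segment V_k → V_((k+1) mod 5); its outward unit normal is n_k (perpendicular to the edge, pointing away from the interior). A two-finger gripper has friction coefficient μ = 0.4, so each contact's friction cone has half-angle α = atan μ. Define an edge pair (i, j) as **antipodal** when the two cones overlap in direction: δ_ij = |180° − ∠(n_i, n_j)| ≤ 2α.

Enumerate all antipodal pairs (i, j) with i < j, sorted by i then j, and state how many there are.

count = 3; pairs: (0,2), (1,3), (1,4)

α = atan 0.4 = 21.80°;  2α = 43.60°
n_0 = (+0.4293, +0.9032)
n_1 = (-0.9099, +0.4147)
n_2 = (-0.6119, -0.7910)
n_3 = (+0.4065, -0.9136)
n_4 = (+0.9901, -0.1403)
  (0,1): δ = 89.08°  ·
  (0,2): δ = 12.30°  ✓
  (0,3): δ = 49.41°  ·
  (0,4): δ = 107.36°  ·
  (1,2): δ = 103.22°  ·
  (1,3): δ = 41.51°  ✓
  (1,4): δ = 16.44°  ✓
  (2,3): δ = 118.29°  ·
  (2,4): δ = 60.34°  ·
  (3,4): δ = 122.05°  ·
antipodal pairs: 3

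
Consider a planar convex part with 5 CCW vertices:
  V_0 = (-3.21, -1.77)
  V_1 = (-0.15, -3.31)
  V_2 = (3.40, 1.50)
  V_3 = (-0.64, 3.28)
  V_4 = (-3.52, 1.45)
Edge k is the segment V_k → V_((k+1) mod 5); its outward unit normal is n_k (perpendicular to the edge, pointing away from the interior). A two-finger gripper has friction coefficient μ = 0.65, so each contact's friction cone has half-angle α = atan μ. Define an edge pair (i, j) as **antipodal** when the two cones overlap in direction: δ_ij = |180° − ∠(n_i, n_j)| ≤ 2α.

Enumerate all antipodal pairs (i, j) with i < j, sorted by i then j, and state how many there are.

count = 5; pairs: (0,2), (0,3), (1,3), (1,4), (2,4)

α = atan 0.65 = 33.02°;  2α = 66.05°
n_0 = (-0.4495, -0.8933)
n_1 = (+0.8046, -0.5938)
n_2 = (+0.4032, +0.9151)
n_3 = (-0.5363, +0.8440)
n_4 = (-0.9954, -0.0958)
  (0,1): δ = 99.71°  ·
  (0,2): δ = 2.94°  ✓
  (0,3): δ = 59.15°  ✓
  (0,4): δ = 122.21°  ·
  (1,2): δ = 77.35°  ·
  (1,3): δ = 21.14°  ✓
  (1,4): δ = 41.93°  ✓
  (2,3): δ = 123.79°  ·
  (2,4): δ = 60.72°  ✓
  (3,4): δ = 116.93°  ·
antipodal pairs: 5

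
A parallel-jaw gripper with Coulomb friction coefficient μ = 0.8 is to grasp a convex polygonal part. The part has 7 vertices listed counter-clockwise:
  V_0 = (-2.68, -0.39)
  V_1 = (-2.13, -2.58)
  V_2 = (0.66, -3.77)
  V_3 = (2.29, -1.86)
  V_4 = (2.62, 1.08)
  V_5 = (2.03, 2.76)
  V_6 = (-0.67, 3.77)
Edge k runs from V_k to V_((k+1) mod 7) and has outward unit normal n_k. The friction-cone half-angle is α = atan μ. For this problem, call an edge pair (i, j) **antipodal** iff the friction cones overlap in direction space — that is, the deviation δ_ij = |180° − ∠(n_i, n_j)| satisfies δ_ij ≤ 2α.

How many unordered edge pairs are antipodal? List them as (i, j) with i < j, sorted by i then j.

α = atan 0.8 = 38.66°;  2α = 77.32°
n_0 = (-0.9699, -0.2436)
n_1 = (-0.3923, -0.9198)
n_2 = (+0.7607, -0.6491)
n_3 = (+0.9938, -0.1115)
n_4 = (+0.9435, +0.3314)
n_5 = (+0.3504, +0.9366)
n_6 = (-0.9004, +0.4351)
  (0,1): δ = 127.20°  ·
  (0,2): δ = 54.58°  ✓
  (0,3): δ = 20.50°  ✓
  (0,4): δ = 5.25°  ✓
  (0,5): δ = 55.39°  ✓
  (0,6): δ = 140.11°  ·
  (1,2): δ = 107.38°  ·
  (1,3): δ = 73.30°  ✓
  (1,4): δ = 47.55°  ✓
  (1,5): δ = 2.59°  ✓
  (1,6): δ = 87.31°  ·
  (2,3): δ = 145.93°  ·
  (2,4): δ = 120.17°  ·
  (2,5): δ = 70.03°  ✓
  (2,6): δ = 14.69°  ✓
  (3,4): δ = 154.24°  ·
  (3,5): δ = 104.11°  ·
  (3,6): δ = 19.38°  ✓
  (4,5): δ = 129.86°  ·
  (4,6): δ = 45.14°  ✓
  (5,6): δ = 95.28°  ·
antipodal pairs: 11

count = 11; pairs: (0,2), (0,3), (0,4), (0,5), (1,3), (1,4), (1,5), (2,5), (2,6), (3,6), (4,6)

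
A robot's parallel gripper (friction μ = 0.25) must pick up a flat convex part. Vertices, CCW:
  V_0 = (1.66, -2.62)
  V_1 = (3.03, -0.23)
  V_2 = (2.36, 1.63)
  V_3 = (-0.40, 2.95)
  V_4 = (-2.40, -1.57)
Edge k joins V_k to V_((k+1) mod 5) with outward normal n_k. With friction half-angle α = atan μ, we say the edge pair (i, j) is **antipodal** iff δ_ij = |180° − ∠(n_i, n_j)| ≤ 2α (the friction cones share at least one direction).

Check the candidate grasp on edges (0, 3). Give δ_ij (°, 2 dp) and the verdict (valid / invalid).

δ = 5.95°, valid

α = atan 0.25 = 14.04°;  2α = 28.07°
edge 0: e_0 = (+1.37, +2.39);  n_0 = (+0.8676, -0.4973)
edge 3: e_3 = (-2.00, -4.52);  n_3 = (-0.9145, +0.4046)
∠(n_0, n_3) = 174.05°
δ = |180° − 174.05°| = 5.95°
5.95° ≤ 2α = 28.07°  →  valid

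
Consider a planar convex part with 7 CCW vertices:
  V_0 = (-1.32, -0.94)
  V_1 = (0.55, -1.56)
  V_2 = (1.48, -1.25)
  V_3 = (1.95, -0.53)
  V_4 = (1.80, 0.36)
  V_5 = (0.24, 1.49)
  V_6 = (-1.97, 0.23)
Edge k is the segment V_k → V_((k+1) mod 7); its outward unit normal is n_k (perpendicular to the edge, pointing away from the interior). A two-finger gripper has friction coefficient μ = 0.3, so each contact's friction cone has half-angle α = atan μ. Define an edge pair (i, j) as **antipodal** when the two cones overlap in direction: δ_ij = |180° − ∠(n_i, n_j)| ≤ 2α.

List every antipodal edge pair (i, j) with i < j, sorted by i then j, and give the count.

α = atan 0.3 = 16.70°;  2α = 33.40°
n_0 = (-0.3147, -0.9492)
n_1 = (+0.3162, -0.9487)
n_2 = (+0.8374, -0.5466)
n_3 = (+0.9861, +0.1662)
n_4 = (+0.5866, +0.8099)
n_5 = (-0.4953, +0.8687)
n_6 = (-0.8742, -0.4856)
  (0,1): δ = 143.22°  ·
  (0,2): δ = 104.79°  ·
  (0,3): δ = 62.09°  ·
  (0,4): δ = 17.58°  ✓
  (0,5): δ = 48.03°  ·
  (0,6): δ = 137.40°  ·
  (1,2): δ = 141.57°  ·
  (1,3): δ = 98.87°  ·
  (1,4): δ = 54.35°  ·
  (1,5): δ = 11.25°  ✓
  (1,6): δ = 100.62°  ·
  (2,3): δ = 137.30°  ·
  (2,4): δ = 92.78°  ·
  (2,5): δ = 27.18°  ✓
  (2,6): δ = 62.19°  ·
  (3,4): δ = 135.48°  ·
  (3,5): δ = 69.88°  ·
  (3,6): δ = 19.49°  ✓
  (4,5): δ = 114.39°  ·
  (4,6): δ = 25.03°  ✓
  (5,6): δ = 90.63°  ·
antipodal pairs: 5

count = 5; pairs: (0,4), (1,5), (2,5), (3,6), (4,6)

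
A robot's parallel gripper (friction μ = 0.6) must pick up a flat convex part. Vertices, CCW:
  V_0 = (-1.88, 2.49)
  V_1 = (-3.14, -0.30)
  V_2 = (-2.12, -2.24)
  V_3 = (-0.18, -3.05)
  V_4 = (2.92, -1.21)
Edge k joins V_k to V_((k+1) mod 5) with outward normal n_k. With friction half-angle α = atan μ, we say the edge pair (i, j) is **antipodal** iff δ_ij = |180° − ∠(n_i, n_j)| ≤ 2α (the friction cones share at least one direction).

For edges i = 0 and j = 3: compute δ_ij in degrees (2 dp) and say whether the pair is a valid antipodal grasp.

δ = 35.00°, valid

α = atan 0.6 = 30.96°;  2α = 61.93°
edge 0: e_0 = (-1.26, -2.79);  n_0 = (-0.9114, +0.4116)
edge 3: e_3 = (+3.10, +1.84);  n_3 = (+0.5104, -0.8599)
∠(n_0, n_3) = 145.00°
δ = |180° − 145.00°| = 35.00°
35.00° ≤ 2α = 61.93°  →  valid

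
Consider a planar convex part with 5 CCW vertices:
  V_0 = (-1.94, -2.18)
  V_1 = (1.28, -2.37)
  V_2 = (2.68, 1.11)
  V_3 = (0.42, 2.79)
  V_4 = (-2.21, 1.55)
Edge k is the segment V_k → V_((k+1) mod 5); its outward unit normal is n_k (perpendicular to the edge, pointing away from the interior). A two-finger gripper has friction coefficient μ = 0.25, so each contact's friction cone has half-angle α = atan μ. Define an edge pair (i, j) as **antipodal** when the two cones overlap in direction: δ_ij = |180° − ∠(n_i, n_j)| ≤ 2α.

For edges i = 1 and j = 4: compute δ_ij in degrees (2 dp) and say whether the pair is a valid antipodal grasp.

δ = 26.06°, valid

α = atan 0.25 = 14.04°;  2α = 28.07°
edge 1: e_1 = (+1.40, +3.48);  n_1 = (+0.9277, -0.3732)
edge 4: e_4 = (+0.27, -3.73);  n_4 = (-0.9974, -0.0722)
∠(n_1, n_4) = 153.94°
δ = |180° − 153.94°| = 26.06°
26.06° ≤ 2α = 28.07°  →  valid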